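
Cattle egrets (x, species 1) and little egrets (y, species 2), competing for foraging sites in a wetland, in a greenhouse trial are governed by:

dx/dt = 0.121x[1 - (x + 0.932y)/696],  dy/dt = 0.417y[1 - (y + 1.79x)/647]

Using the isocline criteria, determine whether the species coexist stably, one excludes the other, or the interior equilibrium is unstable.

Compare the nullcline intercepts: K1/α12 = 696/0.932 = 747 > K2 = 647; K2/α21 = 647/1.79 = 361 < K1 = 696.
Since the inequalities point opposite ways, species 1 can invade but species 2 cannot.

species 1 excludes species 2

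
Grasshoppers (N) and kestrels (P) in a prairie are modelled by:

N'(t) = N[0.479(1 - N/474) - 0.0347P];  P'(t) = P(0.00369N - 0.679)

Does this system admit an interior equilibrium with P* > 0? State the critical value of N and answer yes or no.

The predator equation gives dP/dt > 0 only when N > 0.679/0.00369 = 184.
Without the predator, N → K = 474. Since 474 > 184, the predator can invade and persist.

Threshold N = 184; K > 184, so yes, the predator persists.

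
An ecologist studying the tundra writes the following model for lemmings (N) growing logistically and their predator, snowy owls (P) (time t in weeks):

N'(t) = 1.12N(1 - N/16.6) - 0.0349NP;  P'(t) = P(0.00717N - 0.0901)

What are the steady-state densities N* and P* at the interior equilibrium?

From dP/dt = 0 with P > 0: 0.00717N* = 0.0901, so N* = 12.6.
Substitute into dN/dt = 0: 1.12(1 - 12.6/16.6) = 0.0349P*.
The bracket is 0.243, giving P* = 0.272/0.0349 = 7.8.

N* ≈ 12.6, P* ≈ 7.8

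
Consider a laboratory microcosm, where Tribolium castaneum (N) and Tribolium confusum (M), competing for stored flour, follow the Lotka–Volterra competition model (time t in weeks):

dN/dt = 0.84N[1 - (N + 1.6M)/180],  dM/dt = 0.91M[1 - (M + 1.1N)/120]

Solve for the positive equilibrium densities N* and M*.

N* ≈ 15.8, M* ≈ 103

Setting both brackets to zero gives the nullclines N + 1.6M = 180 and 1.1N + M = 120.
Substituting M = 120 - 1.1N into the first: N(1 - 1.6·1.1) = 180 - 1.6·120.
So N* = -12/-0.76 = 15.8, and then M* = 120 - 1.1·15.8 = 103.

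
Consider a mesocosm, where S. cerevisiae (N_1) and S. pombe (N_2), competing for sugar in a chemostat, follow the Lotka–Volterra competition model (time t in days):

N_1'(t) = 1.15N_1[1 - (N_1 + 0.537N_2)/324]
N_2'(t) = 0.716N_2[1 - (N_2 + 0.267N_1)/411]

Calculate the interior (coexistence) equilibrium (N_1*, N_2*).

Setting both brackets to zero gives the nullclines N_1 + 0.537N_2 = 324 and 0.267N_1 + N_2 = 411.
Substituting N_2 = 411 - 0.267N_1 into the first: N_1(1 - 0.537·0.267) = 324 - 0.537·411.
So N_1* = 103/0.857 = 121, and then N_2* = 411 - 0.267·121 = 379.

N_1* ≈ 121, N_2* ≈ 379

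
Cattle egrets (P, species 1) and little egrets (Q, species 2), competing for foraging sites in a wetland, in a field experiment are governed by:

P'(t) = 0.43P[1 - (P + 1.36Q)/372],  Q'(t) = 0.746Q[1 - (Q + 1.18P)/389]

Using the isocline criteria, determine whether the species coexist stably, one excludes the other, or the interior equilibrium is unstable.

unstable coexistence (outcome depends on initial conditions)

Compare the nullcline intercepts: K1/α12 = 372/1.36 = 274 < K2 = 389; K2/α21 = 389/1.18 = 330 < K1 = 372.
Since both are reversed, neither can invade when rare; the interior point is a saddle.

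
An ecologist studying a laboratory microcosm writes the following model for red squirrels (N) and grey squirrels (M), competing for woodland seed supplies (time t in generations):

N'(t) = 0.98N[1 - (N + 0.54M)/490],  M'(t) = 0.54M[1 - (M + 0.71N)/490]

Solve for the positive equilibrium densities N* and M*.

Setting both brackets to zero gives the nullclines N + 0.54M = 490 and 0.71N + M = 490.
Substituting M = 490 - 0.71N into the first: N(1 - 0.54·0.71) = 490 - 0.54·490.
So N* = 225/0.617 = 366, and then M* = 490 - 0.71·366 = 230.

N* ≈ 366, M* ≈ 230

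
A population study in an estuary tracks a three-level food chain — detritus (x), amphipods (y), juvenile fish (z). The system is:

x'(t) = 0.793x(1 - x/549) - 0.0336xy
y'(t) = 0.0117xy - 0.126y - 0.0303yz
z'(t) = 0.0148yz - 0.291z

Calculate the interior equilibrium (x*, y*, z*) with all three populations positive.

x* ≈ 91.6, y* ≈ 19.7, z* ≈ 31.2

From dz/dt = 0: 0.0148y* = 0.291, so y* = 19.7.
From dx/dt = 0: 0.793(1 - x*/549) = 0.0336·19.7, giving x* = 549·(1 - 0.833) = 91.6.
From dy/dt = 0: 0.0117·91.6 - 0.126 = 0.0303z*, so z* = 0.946/0.0303 = 31.2.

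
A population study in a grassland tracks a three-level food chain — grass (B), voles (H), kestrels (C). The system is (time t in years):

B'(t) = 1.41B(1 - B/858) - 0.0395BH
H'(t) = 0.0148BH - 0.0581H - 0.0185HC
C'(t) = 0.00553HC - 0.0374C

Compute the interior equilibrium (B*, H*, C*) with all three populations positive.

B* ≈ 695, H* ≈ 6.76, C* ≈ 553

From dC/dt = 0: 0.00553H* = 0.0374, so H* = 6.76.
From dB/dt = 0: 1.41(1 - B*/858) = 0.0395·6.76, giving B* = 858·(1 - 0.189) = 695.
From dH/dt = 0: 0.0148·695 - 0.0581 = 0.0185C*, so C* = 10.2/0.0185 = 553.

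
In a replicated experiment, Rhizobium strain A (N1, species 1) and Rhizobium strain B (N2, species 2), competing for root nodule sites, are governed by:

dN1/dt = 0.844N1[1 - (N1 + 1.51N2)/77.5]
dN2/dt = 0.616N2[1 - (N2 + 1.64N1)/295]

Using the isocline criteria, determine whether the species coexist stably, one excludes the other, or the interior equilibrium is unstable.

Compare the nullcline intercepts: K1/α12 = 77.5/1.51 = 51.3 < K2 = 295; K2/α21 = 295/1.64 = 180 > K1 = 77.5.
Since the inequalities point opposite ways, species 2 can invade but species 1 cannot.

species 2 excludes species 1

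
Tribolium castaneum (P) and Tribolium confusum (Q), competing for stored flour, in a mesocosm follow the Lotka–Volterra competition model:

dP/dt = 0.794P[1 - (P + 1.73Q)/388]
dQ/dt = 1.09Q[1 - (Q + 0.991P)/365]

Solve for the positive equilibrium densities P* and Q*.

P* ≈ 341, Q* ≈ 27.3

Setting both brackets to zero gives the nullclines P + 1.73Q = 388 and 0.991P + Q = 365.
Substituting Q = 365 - 0.991P into the first: P(1 - 1.73·0.991) = 388 - 1.73·365.
So P* = -243/-0.714 = 341, and then Q* = 365 - 0.991·341 = 27.3.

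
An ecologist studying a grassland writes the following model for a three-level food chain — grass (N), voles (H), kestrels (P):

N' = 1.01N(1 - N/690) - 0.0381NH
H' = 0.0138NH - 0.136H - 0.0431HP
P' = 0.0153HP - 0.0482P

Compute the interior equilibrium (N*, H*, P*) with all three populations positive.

From dP/dt = 0: 0.0153H* = 0.0482, so H* = 3.15.
From dN/dt = 0: 1.01(1 - N*/690) = 0.0381·3.15, giving N* = 690·(1 - 0.119) = 608.
From dH/dt = 0: 0.0138·608 - 0.136 = 0.0431P*, so P* = 8.25/0.0431 = 192.

N* ≈ 608, H* ≈ 3.15, P* ≈ 192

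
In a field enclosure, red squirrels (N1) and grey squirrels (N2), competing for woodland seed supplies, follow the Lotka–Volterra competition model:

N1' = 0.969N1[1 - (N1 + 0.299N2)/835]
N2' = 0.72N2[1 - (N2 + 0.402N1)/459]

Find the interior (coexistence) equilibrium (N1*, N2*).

Setting both brackets to zero gives the nullclines N1 + 0.299N2 = 835 and 0.402N1 + N2 = 459.
Substituting N2 = 459 - 0.402N1 into the first: N1(1 - 0.299·0.402) = 835 - 0.299·459.
So N1* = 698/0.88 = 793, and then N2* = 459 - 0.402·793 = 140.

N1* ≈ 793, N2* ≈ 140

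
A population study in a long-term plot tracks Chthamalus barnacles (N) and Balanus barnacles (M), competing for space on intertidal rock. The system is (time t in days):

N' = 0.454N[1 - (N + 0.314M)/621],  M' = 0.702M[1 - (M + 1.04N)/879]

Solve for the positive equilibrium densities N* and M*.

Setting both brackets to zero gives the nullclines N + 0.314M = 621 and 1.04N + M = 879.
Substituting M = 879 - 1.04N into the first: N(1 - 0.314·1.04) = 621 - 0.314·879.
So N* = 345/0.673 = 512, and then M* = 879 - 1.04·512 = 346.

N* ≈ 512, M* ≈ 346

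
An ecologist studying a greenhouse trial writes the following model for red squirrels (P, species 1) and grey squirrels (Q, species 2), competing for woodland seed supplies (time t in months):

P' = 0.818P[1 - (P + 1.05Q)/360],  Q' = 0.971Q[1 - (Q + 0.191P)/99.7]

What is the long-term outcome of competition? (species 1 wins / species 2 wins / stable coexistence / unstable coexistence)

Compare the nullcline intercepts: K1/α12 = 360/1.05 = 343 > K2 = 99.7; K2/α21 = 99.7/0.191 = 522 > K1 = 360.
Since both inequalities hold, each species can invade when rare, so the interior equilibrium is stable.

stable coexistence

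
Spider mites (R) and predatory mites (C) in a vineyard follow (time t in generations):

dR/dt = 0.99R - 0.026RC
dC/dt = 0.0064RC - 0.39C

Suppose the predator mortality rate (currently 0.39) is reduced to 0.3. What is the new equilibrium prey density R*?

R* ≈ 46.9

At the interior fixed point, setting dC/dt = 0 with C > 0 fixes R* = (predator death rate)/(RC coefficient) — independent of the other coefficients.
With the change, R* = 0.3/0.0064 = 46.9; it falls from 60.9.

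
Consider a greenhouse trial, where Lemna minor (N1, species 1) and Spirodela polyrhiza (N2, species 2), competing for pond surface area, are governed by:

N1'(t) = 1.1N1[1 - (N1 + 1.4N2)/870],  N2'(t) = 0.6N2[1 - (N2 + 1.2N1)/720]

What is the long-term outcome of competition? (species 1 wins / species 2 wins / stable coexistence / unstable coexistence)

Compare the nullcline intercepts: K1/α12 = 870/1.4 = 621 < K2 = 720; K2/α21 = 720/1.2 = 600 < K1 = 870.
Since both are reversed, neither can invade when rare; the interior point is a saddle.

unstable coexistence (outcome depends on initial conditions)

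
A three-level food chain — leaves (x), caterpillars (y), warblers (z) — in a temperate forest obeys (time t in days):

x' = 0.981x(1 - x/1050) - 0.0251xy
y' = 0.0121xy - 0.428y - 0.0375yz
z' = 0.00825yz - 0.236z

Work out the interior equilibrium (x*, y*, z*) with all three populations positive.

From dz/dt = 0: 0.00825y* = 0.236, so y* = 28.6.
From dx/dt = 0: 0.981(1 - x*/1050) = 0.0251·28.6, giving x* = 1050·(1 - 0.732) = 281.
From dy/dt = 0: 0.0121·281 - 0.428 = 0.0375z*, so z* = 2.98/0.0375 = 79.4.

x* ≈ 281, y* ≈ 28.6, z* ≈ 79.4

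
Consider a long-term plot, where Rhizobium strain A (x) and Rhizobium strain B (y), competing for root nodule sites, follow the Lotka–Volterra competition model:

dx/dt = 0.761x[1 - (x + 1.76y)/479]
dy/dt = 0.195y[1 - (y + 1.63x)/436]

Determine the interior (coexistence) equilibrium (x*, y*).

Setting both brackets to zero gives the nullclines x + 1.76y = 479 and 1.63x + y = 436.
Substituting y = 436 - 1.63x into the first: x(1 - 1.76·1.63) = 479 - 1.76·436.
So x* = -288/-1.87 = 154, and then y* = 436 - 1.63·154 = 184.

x* ≈ 154, y* ≈ 184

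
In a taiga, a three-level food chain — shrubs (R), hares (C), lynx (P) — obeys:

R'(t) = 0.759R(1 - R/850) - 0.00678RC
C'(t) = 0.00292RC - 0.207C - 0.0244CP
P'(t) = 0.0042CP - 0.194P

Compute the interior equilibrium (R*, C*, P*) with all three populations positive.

R* ≈ 499, C* ≈ 46.2, P* ≈ 51.3

From dP/dt = 0: 0.0042C* = 0.194, so C* = 46.2.
From dR/dt = 0: 0.759(1 - R*/850) = 0.00678·46.2, giving R* = 850·(1 - 0.413) = 499.
From dC/dt = 0: 0.00292·499 - 0.207 = 0.0244P*, so P* = 1.25/0.0244 = 51.3.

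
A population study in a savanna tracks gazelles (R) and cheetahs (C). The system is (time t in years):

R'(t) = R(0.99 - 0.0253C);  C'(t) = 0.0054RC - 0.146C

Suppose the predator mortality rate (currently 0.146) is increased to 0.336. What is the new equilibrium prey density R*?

At the interior fixed point, setting dC/dt = 0 with C > 0 fixes R* = (predator death rate)/(RC coefficient) — independent of the other coefficients.
With the change, R* = 0.336/0.0054 = 62.2; it rises from 27.

R* ≈ 62.2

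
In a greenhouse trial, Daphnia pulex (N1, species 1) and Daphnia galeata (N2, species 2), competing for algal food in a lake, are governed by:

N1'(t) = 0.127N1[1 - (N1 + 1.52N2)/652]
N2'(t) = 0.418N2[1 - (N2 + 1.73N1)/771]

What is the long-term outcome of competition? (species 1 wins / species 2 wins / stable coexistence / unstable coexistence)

Compare the nullcline intercepts: K1/α12 = 652/1.52 = 429 < K2 = 771; K2/α21 = 771/1.73 = 446 < K1 = 652.
Since both are reversed, neither can invade when rare; the interior point is a saddle.

unstable coexistence (outcome depends on initial conditions)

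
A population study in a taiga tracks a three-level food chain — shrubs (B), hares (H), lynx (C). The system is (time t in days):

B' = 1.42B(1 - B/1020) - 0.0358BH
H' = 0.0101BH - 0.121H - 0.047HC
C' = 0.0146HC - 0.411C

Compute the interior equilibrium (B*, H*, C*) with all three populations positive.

From dC/dt = 0: 0.0146H* = 0.411, so H* = 28.2.
From dB/dt = 0: 1.42(1 - B*/1020) = 0.0358·28.2, giving B* = 1020·(1 - 0.71) = 296.
From dH/dt = 0: 0.0101·296 - 0.121 = 0.047C*, so C* = 2.87/0.047 = 61.1.

B* ≈ 296, H* ≈ 28.2, C* ≈ 61.1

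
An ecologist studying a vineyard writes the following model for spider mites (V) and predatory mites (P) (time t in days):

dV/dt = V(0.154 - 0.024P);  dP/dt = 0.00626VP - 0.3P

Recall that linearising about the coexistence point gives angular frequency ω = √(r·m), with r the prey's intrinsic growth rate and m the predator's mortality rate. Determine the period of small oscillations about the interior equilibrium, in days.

T ≈ 29.2 days

Here r = 0.154 and m = 0.3, so r·m = 0.0462.
ω = √0.0462 = 0.215 per day, hence T = 2π/ω ≈ 29.2 days.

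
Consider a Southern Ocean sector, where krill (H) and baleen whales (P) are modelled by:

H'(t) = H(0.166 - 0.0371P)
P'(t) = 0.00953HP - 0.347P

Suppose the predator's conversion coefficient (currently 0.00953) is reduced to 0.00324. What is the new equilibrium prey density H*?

H* ≈ 107

At the interior fixed point, setting dP/dt = 0 with P > 0 fixes H* = (predator death rate)/(HP coefficient) — independent of the other coefficients.
With the change, H* = 0.347/0.00324 = 107; it rises from 36.4.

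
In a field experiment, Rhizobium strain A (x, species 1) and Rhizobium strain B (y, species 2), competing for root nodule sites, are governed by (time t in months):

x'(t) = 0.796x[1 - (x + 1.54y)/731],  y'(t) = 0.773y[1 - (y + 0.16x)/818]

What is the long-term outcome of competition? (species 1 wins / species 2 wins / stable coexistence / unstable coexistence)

Compare the nullcline intercepts: K1/α12 = 731/1.54 = 475 < K2 = 818; K2/α21 = 818/0.16 = 5110 > K1 = 731.
Since the inequalities point opposite ways, species 2 can invade but species 1 cannot.

species 2 excludes species 1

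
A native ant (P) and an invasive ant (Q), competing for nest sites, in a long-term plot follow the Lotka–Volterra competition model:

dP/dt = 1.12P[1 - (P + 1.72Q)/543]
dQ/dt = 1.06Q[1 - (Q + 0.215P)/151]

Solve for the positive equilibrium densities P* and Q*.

P* ≈ 450, Q* ≈ 54.4

Setting both brackets to zero gives the nullclines P + 1.72Q = 543 and 0.215P + Q = 151.
Substituting Q = 151 - 0.215P into the first: P(1 - 1.72·0.215) = 543 - 1.72·151.
So P* = 283/0.63 = 450, and then Q* = 151 - 0.215·450 = 54.4.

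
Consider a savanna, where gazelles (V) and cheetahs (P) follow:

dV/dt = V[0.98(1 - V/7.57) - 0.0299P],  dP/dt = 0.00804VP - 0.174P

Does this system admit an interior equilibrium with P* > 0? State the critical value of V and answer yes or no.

The predator equation gives dP/dt > 0 only when V > 0.174/0.00804 = 21.6.
Without the predator, V → K = 7.57. Since 7.57 < 21.6, the predator cannot invade.

Threshold V = 21.6; K < 21.6, so no, the predator goes extinct.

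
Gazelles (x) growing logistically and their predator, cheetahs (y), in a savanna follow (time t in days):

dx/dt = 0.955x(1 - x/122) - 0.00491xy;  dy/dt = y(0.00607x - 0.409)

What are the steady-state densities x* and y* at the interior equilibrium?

x* ≈ 67.4, y* ≈ 87.1

From dy/dt = 0 with y > 0: 0.00607x* = 0.409, so x* = 67.4.
Substitute into dx/dt = 0: 0.955(1 - 67.4/122) = 0.00491y*.
The bracket is 0.448, giving y* = 0.428/0.00491 = 87.1.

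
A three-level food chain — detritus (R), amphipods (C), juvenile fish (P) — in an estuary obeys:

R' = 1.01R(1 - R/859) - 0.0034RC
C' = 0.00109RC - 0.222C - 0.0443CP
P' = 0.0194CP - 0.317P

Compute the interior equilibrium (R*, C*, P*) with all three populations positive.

R* ≈ 812, C* ≈ 16.3, P* ≈ 15

From dP/dt = 0: 0.0194C* = 0.317, so C* = 16.3.
From dR/dt = 0: 1.01(1 - R*/859) = 0.0034·16.3, giving R* = 859·(1 - 0.055) = 812.
From dC/dt = 0: 0.00109·812 - 0.222 = 0.0443P*, so P* = 0.663/0.0443 = 15.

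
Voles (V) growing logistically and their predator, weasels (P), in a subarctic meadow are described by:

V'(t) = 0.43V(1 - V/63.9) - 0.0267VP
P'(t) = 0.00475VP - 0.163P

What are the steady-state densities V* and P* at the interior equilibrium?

V* ≈ 34.3, P* ≈ 7.46

From dP/dt = 0 with P > 0: 0.00475V* = 0.163, so V* = 34.3.
Substitute into dV/dt = 0: 0.43(1 - 34.3/63.9) = 0.0267P*.
The bracket is 0.463, giving P* = 0.199/0.0267 = 7.46.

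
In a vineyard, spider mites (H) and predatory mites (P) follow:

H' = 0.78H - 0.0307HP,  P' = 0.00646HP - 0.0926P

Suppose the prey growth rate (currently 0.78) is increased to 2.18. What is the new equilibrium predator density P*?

At the interior fixed point, setting dH/dt = 0 with H > 0 fixes P* = (prey growth rate)/(HP coefficient) — independent of the other coefficients.
With the change, P* = 2.18/0.0307 = 71; it rises from 25.4.

P* ≈ 71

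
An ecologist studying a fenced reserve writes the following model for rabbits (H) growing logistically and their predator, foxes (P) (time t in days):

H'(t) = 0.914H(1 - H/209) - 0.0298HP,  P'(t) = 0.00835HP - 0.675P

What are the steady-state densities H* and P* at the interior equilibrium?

H* ≈ 80.8, P* ≈ 18.8

From dP/dt = 0 with P > 0: 0.00835H* = 0.675, so H* = 80.8.
Substitute into dH/dt = 0: 0.914(1 - 80.8/209) = 0.0298P*.
The bracket is 0.613, giving P* = 0.56/0.0298 = 18.8.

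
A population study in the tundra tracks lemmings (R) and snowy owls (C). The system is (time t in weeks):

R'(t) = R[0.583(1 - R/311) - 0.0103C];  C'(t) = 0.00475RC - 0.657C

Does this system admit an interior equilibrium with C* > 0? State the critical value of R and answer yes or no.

The predator equation gives dC/dt > 0 only when R > 0.657/0.00475 = 138.
Without the predator, R → K = 311. Since 311 > 138, the predator can invade and persist.

Threshold R = 138; K > 138, so yes, the predator persists.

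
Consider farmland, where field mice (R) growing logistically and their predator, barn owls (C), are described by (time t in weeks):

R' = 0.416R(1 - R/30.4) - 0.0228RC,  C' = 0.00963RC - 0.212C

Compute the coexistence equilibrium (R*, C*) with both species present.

From dC/dt = 0 with C > 0: 0.00963R* = 0.212, so R* = 22.
Substitute into dR/dt = 0: 0.416(1 - 22/30.4) = 0.0228C*.
The bracket is 0.276, giving C* = 0.115/0.0228 = 5.03.

R* ≈ 22, C* ≈ 5.03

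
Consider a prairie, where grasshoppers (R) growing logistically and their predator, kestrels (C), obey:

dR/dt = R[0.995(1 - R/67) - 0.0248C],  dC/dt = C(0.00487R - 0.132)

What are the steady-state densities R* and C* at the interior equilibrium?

From dC/dt = 0 with C > 0: 0.00487R* = 0.132, so R* = 27.1.
Substitute into dR/dt = 0: 0.995(1 - 27.1/67) = 0.0248C*.
The bracket is 0.595, giving C* = 0.592/0.0248 = 23.9.

R* ≈ 27.1, C* ≈ 23.9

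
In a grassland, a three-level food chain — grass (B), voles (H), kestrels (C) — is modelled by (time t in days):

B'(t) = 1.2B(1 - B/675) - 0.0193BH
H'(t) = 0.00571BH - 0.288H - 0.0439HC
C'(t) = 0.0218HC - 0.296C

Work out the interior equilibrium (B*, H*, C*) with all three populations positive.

From dC/dt = 0: 0.0218H* = 0.296, so H* = 13.6.
From dB/dt = 0: 1.2(1 - B*/675) = 0.0193·13.6, giving B* = 675·(1 - 0.218) = 528.
From dH/dt = 0: 0.00571·528 - 0.288 = 0.0439C*, so C* = 2.72/0.0439 = 62.1.

B* ≈ 528, H* ≈ 13.6, C* ≈ 62.1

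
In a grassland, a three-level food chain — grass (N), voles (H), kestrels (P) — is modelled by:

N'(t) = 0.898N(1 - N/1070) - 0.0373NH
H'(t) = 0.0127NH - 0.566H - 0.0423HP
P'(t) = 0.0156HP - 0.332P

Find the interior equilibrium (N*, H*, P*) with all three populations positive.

From dP/dt = 0: 0.0156H* = 0.332, so H* = 21.3.
From dN/dt = 0: 0.898(1 - N*/1070) = 0.0373·21.3, giving N* = 1070·(1 - 0.884) = 124.
From dH/dt = 0: 0.0127·124 - 0.566 = 0.0423P*, so P* = 1.01/0.0423 = 23.9.

N* ≈ 124, H* ≈ 21.3, P* ≈ 23.9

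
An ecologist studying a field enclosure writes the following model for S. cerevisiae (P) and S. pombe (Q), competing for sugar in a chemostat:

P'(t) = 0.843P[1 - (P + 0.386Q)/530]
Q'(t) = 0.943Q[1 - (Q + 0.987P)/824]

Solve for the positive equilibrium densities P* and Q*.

Setting both brackets to zero gives the nullclines P + 0.386Q = 530 and 0.987P + Q = 824.
Substituting Q = 824 - 0.987P into the first: P(1 - 0.386·0.987) = 530 - 0.386·824.
So P* = 212/0.619 = 342, and then Q* = 824 - 0.987·342 = 486.

P* ≈ 342, Q* ≈ 486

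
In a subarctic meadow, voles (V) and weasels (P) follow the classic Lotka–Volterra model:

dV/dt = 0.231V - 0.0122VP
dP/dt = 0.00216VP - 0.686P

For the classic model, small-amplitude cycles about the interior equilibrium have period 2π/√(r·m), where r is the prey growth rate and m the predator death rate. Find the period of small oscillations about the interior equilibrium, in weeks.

Here r = 0.231 and m = 0.686, so r·m = 0.158.
ω = √0.158 = 0.398 per week, hence T = 2π/ω ≈ 15.8 weeks.

T ≈ 15.8 weeks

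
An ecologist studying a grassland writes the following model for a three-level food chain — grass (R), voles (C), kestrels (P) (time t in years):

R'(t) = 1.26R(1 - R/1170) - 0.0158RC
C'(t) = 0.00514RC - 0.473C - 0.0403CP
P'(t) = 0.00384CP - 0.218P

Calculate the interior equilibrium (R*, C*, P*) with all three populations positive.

R* ≈ 337, C* ≈ 56.8, P* ≈ 31.3

From dP/dt = 0: 0.00384C* = 0.218, so C* = 56.8.
From dR/dt = 0: 1.26(1 - R*/1170) = 0.0158·56.8, giving R* = 1170·(1 - 0.712) = 337.
From dC/dt = 0: 0.00514·337 - 0.473 = 0.0403P*, so P* = 1.26/0.0403 = 31.3.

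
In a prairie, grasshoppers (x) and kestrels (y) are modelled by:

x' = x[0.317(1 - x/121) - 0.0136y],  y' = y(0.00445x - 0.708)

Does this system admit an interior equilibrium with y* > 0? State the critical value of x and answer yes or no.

The predator equation gives dy/dt > 0 only when x > 0.708/0.00445 = 159.
Without the predator, x → K = 121. Since 121 < 159, the predator cannot invade.

Threshold x = 159; K < 159, so no, the predator goes extinct.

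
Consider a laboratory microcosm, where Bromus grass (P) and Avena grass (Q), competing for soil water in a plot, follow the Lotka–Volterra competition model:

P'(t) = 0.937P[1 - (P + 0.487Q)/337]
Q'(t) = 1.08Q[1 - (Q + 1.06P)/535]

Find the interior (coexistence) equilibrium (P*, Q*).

Setting both brackets to zero gives the nullclines P + 0.487Q = 337 and 1.06P + Q = 535.
Substituting Q = 535 - 1.06P into the first: P(1 - 0.487·1.06) = 337 - 0.487·535.
So P* = 76.5/0.484 = 158, and then Q* = 535 - 1.06·158 = 367.

P* ≈ 158, Q* ≈ 367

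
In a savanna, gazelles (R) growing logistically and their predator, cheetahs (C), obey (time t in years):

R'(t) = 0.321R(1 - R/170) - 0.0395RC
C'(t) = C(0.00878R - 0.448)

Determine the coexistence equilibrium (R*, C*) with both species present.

From dC/dt = 0 with C > 0: 0.00878R* = 0.448, so R* = 51.
Substitute into dR/dt = 0: 0.321(1 - 51/170) = 0.0395C*.
The bracket is 0.7, giving C* = 0.225/0.0395 = 5.69.

R* ≈ 51, C* ≈ 5.69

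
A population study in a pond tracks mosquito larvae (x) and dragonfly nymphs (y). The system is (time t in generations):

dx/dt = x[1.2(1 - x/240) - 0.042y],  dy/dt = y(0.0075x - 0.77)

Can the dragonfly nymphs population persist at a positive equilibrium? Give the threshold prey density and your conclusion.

The predator equation gives dy/dt > 0 only when x > 0.77/0.0075 = 103.
Without the predator, x → K = 240. Since 240 > 103, the predator can invade and persist.

Threshold x = 103; K > 103, so yes, the predator persists.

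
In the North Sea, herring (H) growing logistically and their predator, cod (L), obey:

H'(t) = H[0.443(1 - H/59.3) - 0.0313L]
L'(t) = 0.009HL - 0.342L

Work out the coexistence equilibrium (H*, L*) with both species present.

From dL/dt = 0 with L > 0: 0.009H* = 0.342, so H* = 38.
Substitute into dH/dt = 0: 0.443(1 - 38/59.3) = 0.0313L*.
The bracket is 0.359, giving L* = 0.159/0.0313 = 5.08.

H* ≈ 38, L* ≈ 5.08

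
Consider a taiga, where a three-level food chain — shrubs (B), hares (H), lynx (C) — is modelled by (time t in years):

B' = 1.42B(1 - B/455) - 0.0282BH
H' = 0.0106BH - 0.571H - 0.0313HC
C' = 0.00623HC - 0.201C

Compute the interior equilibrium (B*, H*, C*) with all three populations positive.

B* ≈ 163, H* ≈ 32.3, C* ≈ 37.1

From dC/dt = 0: 0.00623H* = 0.201, so H* = 32.3.
From dB/dt = 0: 1.42(1 - B*/455) = 0.0282·32.3, giving B* = 455·(1 - 0.641) = 163.
From dH/dt = 0: 0.0106·163 - 0.571 = 0.0313C*, so C* = 1.16/0.0313 = 37.1.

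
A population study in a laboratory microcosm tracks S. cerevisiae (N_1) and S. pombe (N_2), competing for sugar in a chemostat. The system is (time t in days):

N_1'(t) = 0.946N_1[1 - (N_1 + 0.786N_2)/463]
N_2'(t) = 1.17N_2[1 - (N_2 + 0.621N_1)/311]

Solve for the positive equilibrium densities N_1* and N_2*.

Setting both brackets to zero gives the nullclines N_1 + 0.786N_2 = 463 and 0.621N_1 + N_2 = 311.
Substituting N_2 = 311 - 0.621N_1 into the first: N_1(1 - 0.786·0.621) = 463 - 0.786·311.
So N_1* = 219/0.512 = 427, and then N_2* = 311 - 0.621·427 = 45.9.

N_1* ≈ 427, N_2* ≈ 45.9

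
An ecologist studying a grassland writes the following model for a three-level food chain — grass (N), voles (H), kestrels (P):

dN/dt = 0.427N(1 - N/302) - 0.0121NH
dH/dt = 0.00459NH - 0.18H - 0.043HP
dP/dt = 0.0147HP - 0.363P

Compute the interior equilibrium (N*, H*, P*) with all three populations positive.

From dP/dt = 0: 0.0147H* = 0.363, so H* = 24.7.
From dN/dt = 0: 0.427(1 - N*/302) = 0.0121·24.7, giving N* = 302·(1 - 0.7) = 90.7.
From dH/dt = 0: 0.00459·90.7 - 0.18 = 0.043P*, so P* = 0.236/0.043 = 5.49.

N* ≈ 90.7, H* ≈ 24.7, P* ≈ 5.49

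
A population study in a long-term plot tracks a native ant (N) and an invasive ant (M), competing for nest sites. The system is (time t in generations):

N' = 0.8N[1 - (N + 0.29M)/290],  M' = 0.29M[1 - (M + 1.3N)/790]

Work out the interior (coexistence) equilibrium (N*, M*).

N* ≈ 97.8, M* ≈ 663

Setting both brackets to zero gives the nullclines N + 0.29M = 290 and 1.3N + M = 790.
Substituting M = 790 - 1.3N into the first: N(1 - 0.29·1.3) = 290 - 0.29·790.
So N* = 60.9/0.623 = 97.8, and then M* = 790 - 1.3·97.8 = 663.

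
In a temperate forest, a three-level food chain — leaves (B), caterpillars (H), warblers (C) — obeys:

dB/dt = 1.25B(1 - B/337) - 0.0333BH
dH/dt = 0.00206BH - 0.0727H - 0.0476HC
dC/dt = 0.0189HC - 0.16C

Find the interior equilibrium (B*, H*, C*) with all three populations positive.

B* ≈ 261, H* ≈ 8.47, C* ≈ 9.77

From dC/dt = 0: 0.0189H* = 0.16, so H* = 8.47.
From dB/dt = 0: 1.25(1 - B*/337) = 0.0333·8.47, giving B* = 337·(1 - 0.226) = 261.
From dH/dt = 0: 0.00206·261 - 0.0727 = 0.0476C*, so C* = 0.465/0.0476 = 9.77.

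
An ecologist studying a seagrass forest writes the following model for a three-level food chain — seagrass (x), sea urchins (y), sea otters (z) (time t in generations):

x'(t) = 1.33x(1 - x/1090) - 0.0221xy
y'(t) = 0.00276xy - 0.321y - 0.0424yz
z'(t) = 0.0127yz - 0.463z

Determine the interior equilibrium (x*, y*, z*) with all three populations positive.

From dz/dt = 0: 0.0127y* = 0.463, so y* = 36.5.
From dx/dt = 0: 1.33(1 - x*/1090) = 0.0221·36.5, giving x* = 1090·(1 - 0.606) = 430.
From dy/dt = 0: 0.00276·430 - 0.321 = 0.0424z*, so z* = 0.865/0.0424 = 20.4.

x* ≈ 430, y* ≈ 36.5, z* ≈ 20.4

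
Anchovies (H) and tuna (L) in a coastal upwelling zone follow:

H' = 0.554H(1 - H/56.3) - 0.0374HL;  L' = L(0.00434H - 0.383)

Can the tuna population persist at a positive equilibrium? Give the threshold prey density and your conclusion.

The predator equation gives dL/dt > 0 only when H > 0.383/0.00434 = 88.2.
Without the predator, H → K = 56.3. Since 56.3 < 88.2, the predator cannot invade.

Threshold H = 88.2; K < 88.2, so no, the predator goes extinct.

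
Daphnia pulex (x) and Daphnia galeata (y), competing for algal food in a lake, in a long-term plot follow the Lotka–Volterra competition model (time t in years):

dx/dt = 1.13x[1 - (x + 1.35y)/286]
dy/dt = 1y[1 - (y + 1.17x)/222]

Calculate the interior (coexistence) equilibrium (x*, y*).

Setting both brackets to zero gives the nullclines x + 1.35y = 286 and 1.17x + y = 222.
Substituting y = 222 - 1.17x into the first: x(1 - 1.35·1.17) = 286 - 1.35·222.
So x* = -13.7/-0.579 = 23.6, and then y* = 222 - 1.17·23.6 = 194.

x* ≈ 23.6, y* ≈ 194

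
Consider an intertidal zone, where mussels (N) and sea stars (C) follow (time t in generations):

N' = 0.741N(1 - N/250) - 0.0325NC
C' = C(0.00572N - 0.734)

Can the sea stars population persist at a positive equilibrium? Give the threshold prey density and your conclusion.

The predator equation gives dC/dt > 0 only when N > 0.734/0.00572 = 128.
Without the predator, N → K = 250. Since 250 > 128, the predator can invade and persist.

Threshold N = 128; K > 128, so yes, the predator persists.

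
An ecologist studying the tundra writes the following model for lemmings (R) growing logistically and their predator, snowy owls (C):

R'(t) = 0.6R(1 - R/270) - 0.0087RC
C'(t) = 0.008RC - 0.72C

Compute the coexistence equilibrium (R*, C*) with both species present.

R* ≈ 90, C* ≈ 46

From dC/dt = 0 with C > 0: 0.008R* = 0.72, so R* = 90.
Substitute into dR/dt = 0: 0.6(1 - 90/270) = 0.0087C*.
The bracket is 0.667, giving C* = 0.4/0.0087 = 46.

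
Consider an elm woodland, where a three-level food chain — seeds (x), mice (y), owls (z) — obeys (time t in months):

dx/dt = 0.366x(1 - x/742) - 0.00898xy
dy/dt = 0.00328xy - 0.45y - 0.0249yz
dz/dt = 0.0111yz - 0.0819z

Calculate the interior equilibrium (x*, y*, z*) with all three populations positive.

From dz/dt = 0: 0.0111y* = 0.0819, so y* = 7.38.
From dx/dt = 0: 0.366(1 - x*/742) = 0.00898·7.38, giving x* = 742·(1 - 0.181) = 608.
From dy/dt = 0: 0.00328·608 - 0.45 = 0.0249z*, so z* = 1.54/0.0249 = 62.

x* ≈ 608, y* ≈ 7.38, z* ≈ 62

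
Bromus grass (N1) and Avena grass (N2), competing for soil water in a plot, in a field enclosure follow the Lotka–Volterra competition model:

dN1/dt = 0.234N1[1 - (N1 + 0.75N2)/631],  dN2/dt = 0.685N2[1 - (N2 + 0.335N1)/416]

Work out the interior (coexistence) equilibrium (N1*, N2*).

N1* ≈ 426, N2* ≈ 273

Setting both brackets to zero gives the nullclines N1 + 0.75N2 = 631 and 0.335N1 + N2 = 416.
Substituting N2 = 416 - 0.335N1 into the first: N1(1 - 0.75·0.335) = 631 - 0.75·416.
So N1* = 319/0.749 = 426, and then N2* = 416 - 0.335·426 = 273.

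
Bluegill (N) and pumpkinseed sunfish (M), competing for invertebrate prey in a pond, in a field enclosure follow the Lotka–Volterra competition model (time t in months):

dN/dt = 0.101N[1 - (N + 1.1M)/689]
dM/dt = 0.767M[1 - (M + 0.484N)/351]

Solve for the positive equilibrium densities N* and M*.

Setting both brackets to zero gives the nullclines N + 1.1M = 689 and 0.484N + M = 351.
Substituting M = 351 - 0.484N into the first: N(1 - 1.1·0.484) = 689 - 1.1·351.
So N* = 303/0.468 = 648, and then M* = 351 - 0.484·648 = 37.5.

N* ≈ 648, M* ≈ 37.5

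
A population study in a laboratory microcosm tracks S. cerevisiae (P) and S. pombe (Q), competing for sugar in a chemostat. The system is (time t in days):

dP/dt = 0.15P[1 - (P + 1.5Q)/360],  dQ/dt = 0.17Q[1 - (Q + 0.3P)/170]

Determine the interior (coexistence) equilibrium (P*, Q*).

Setting both brackets to zero gives the nullclines P + 1.5Q = 360 and 0.3P + Q = 170.
Substituting Q = 170 - 0.3P into the first: P(1 - 1.5·0.3) = 360 - 1.5·170.
So P* = 105/0.55 = 191, and then Q* = 170 - 0.3·191 = 113.

P* ≈ 191, Q* ≈ 113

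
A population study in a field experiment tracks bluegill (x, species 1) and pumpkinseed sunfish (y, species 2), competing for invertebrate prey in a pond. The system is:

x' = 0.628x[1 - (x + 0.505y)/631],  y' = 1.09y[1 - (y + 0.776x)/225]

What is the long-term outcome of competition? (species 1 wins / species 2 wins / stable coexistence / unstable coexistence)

Compare the nullcline intercepts: K1/α12 = 631/0.505 = 1250 > K2 = 225; K2/α21 = 225/0.776 = 290 < K1 = 631.
Since the inequalities point opposite ways, species 1 can invade but species 2 cannot.

species 1 excludes species 2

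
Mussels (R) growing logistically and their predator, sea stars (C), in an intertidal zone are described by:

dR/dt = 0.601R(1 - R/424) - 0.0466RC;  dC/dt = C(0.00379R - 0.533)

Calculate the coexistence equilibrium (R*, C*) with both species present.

From dC/dt = 0 with C > 0: 0.00379R* = 0.533, so R* = 141.
Substitute into dR/dt = 0: 0.601(1 - 141/424) = 0.0466C*.
The bracket is 0.668, giving C* = 0.402/0.0466 = 8.62.

R* ≈ 141, C* ≈ 8.62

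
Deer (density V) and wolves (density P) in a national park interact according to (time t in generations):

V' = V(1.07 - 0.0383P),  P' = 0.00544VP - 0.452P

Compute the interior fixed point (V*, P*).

Set dP/dt = 0 with P > 0: 0.00544V - 0.452 = 0, so V* = 0.452/0.00544 = 83.1.
Set dV/dt = 0 with V > 0: 1.07 - 0.0383P = 0, so P* = 1.07/0.0383 = 27.9.

V* ≈ 83.1, P* ≈ 27.9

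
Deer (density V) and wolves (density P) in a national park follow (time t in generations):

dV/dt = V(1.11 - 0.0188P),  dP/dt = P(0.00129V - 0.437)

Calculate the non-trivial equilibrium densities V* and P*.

Set dP/dt = 0 with P > 0: 0.00129V - 0.437 = 0, so V* = 0.437/0.00129 = 339.
Set dV/dt = 0 with V > 0: 1.11 - 0.0188P = 0, so P* = 1.11/0.0188 = 59.

V* ≈ 339, P* ≈ 59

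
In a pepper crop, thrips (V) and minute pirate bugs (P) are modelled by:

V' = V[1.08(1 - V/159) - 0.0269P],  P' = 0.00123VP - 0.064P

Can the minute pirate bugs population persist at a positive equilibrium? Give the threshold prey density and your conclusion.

Threshold V = 52; K > 52, so yes, the predator persists.

The predator equation gives dP/dt > 0 only when V > 0.064/0.00123 = 52.
Without the predator, V → K = 159. Since 159 > 52, the predator can invade and persist.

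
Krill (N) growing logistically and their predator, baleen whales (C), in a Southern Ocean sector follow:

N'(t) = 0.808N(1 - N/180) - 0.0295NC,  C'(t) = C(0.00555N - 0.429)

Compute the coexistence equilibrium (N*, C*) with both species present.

N* ≈ 77.3, C* ≈ 15.6

From dC/dt = 0 with C > 0: 0.00555N* = 0.429, so N* = 77.3.
Substitute into dN/dt = 0: 0.808(1 - 77.3/180) = 0.0295C*.
The bracket is 0.571, giving C* = 0.461/0.0295 = 15.6.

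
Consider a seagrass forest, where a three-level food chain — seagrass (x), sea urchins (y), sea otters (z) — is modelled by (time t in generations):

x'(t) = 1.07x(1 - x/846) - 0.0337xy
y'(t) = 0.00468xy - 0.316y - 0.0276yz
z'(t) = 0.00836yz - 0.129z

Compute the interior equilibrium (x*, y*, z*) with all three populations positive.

From dz/dt = 0: 0.00836y* = 0.129, so y* = 15.4.
From dx/dt = 0: 1.07(1 - x*/846) = 0.0337·15.4, giving x* = 846·(1 - 0.486) = 435.
From dy/dt = 0: 0.00468·435 - 0.316 = 0.0276z*, so z* = 1.72/0.0276 = 62.3.

x* ≈ 435, y* ≈ 15.4, z* ≈ 62.3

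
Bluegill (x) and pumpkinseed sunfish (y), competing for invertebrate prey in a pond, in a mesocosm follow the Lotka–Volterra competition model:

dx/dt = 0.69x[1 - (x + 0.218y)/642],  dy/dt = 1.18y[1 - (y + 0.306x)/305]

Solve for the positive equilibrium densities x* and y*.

Setting both brackets to zero gives the nullclines x + 0.218y = 642 and 0.306x + y = 305.
Substituting y = 305 - 0.306x into the first: x(1 - 0.218·0.306) = 642 - 0.218·305.
So x* = 576/0.933 = 617, and then y* = 305 - 0.306·617 = 116.

x* ≈ 617, y* ≈ 116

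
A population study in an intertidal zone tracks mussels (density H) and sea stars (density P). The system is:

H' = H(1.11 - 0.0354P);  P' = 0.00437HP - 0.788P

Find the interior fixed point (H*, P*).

H* ≈ 180, P* ≈ 31.4

Set dP/dt = 0 with P > 0: 0.00437H - 0.788 = 0, so H* = 0.788/0.00437 = 180.
Set dH/dt = 0 with H > 0: 1.11 - 0.0354P = 0, so P* = 1.11/0.0354 = 31.4.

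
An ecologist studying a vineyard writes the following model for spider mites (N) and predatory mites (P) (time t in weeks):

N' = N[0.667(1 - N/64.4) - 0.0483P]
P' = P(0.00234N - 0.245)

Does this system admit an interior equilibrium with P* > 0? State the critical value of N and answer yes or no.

Threshold N = 105; K < 105, so no, the predator goes extinct.

The predator equation gives dP/dt > 0 only when N > 0.245/0.00234 = 105.
Without the predator, N → K = 64.4. Since 64.4 < 105, the predator cannot invade.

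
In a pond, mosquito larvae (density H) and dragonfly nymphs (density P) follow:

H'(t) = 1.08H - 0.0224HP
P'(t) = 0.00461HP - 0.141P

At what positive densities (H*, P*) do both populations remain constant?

H* ≈ 30.6, P* ≈ 48.2

Set dP/dt = 0 with P > 0: 0.00461H - 0.141 = 0, so H* = 0.141/0.00461 = 30.6.
Set dH/dt = 0 with H > 0: 1.08 - 0.0224P = 0, so P* = 1.08/0.0224 = 48.2.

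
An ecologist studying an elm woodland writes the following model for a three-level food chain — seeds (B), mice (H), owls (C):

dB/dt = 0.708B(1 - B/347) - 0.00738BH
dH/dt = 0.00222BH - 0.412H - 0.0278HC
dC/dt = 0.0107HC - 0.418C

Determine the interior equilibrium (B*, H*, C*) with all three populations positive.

B* ≈ 206, H* ≈ 39.1, C* ≈ 1.61

From dC/dt = 0: 0.0107H* = 0.418, so H* = 39.1.
From dB/dt = 0: 0.708(1 - B*/347) = 0.00738·39.1, giving B* = 347·(1 - 0.407) = 206.
From dH/dt = 0: 0.00222·206 - 0.412 = 0.0278C*, so C* = 0.0447/0.0278 = 1.61.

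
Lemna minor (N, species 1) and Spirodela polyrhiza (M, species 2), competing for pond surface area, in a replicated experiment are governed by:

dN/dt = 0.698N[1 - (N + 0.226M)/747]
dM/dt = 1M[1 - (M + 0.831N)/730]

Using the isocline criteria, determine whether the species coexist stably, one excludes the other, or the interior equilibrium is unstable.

Compare the nullcline intercepts: K1/α12 = 747/0.226 = 3310 > K2 = 730; K2/α21 = 730/0.831 = 878 > K1 = 747.
Since both inequalities hold, each species can invade when rare, so the interior equilibrium is stable.

stable coexistence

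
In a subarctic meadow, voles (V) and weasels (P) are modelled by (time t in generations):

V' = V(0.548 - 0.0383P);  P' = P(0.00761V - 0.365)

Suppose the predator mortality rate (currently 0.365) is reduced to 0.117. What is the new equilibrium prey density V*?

V* ≈ 15.4

At the interior fixed point, setting dP/dt = 0 with P > 0 fixes V* = (predator death rate)/(VP coefficient) — independent of the other coefficients.
With the change, V* = 0.117/0.00761 = 15.4; it falls from 48.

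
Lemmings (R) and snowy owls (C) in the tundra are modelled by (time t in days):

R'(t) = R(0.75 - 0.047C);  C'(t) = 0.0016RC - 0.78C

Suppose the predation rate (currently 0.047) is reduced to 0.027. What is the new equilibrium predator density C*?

C* ≈ 27.8

At the interior fixed point, setting dR/dt = 0 with R > 0 fixes C* = (prey growth rate)/(RC coefficient) — independent of the other coefficients.
With the change, C* = 0.75/0.027 = 27.8; it rises from 16.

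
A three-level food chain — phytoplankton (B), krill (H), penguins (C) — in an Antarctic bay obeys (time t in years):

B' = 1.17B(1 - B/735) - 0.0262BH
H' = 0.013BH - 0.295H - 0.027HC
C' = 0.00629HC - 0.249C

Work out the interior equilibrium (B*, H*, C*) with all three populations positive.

From dC/dt = 0: 0.00629H* = 0.249, so H* = 39.6.
From dB/dt = 0: 1.17(1 - B*/735) = 0.0262·39.6, giving B* = 735·(1 - 0.886) = 83.4.
From dH/dt = 0: 0.013·83.4 - 0.295 = 0.027C*, so C* = 0.79/0.027 = 29.3.

B* ≈ 83.4, H* ≈ 39.6, C* ≈ 29.3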